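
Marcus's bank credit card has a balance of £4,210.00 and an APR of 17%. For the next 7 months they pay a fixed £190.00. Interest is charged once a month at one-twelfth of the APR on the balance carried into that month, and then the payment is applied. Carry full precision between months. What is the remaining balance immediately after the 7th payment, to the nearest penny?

Monthly rate r = 17%/12 = 1.41667% = 0.0141667.
Each month: B ← B·(1+r) − £190.00.
Month 1: interest £59.64; balance after payment £4,079.64.
Month 2: interest £57.79; balance after payment £3,947.44.
Month 3: interest £55.92; balance after payment £3,813.36.
Month 4: interest £54.02; balance after payment £3,677.38.
Month 5: interest £52.10; balance after payment £3,539.48.
Month 6: interest £50.14; balance after payment £3,399.62.
Month 7: interest £48.16; balance after payment £3,257.78.

£3,257.78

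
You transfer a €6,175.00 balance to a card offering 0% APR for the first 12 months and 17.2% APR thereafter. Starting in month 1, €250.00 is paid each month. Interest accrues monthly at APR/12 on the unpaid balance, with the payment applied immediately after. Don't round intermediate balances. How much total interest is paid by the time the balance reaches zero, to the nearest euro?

Promo months 1–12 at r₀ = 0%/12 = 0; months 13+ at r₁ = 17.2%/12 = 0.0143333.
After month 12 (no interest yet): B = €6,175.00 − 12·€250.00 = €3,175.00.
Then at r₁ with €250.00/mo: n₂ = −ln(1 − r₁·B/P)/ln(1+r₁) ≈ 14.12 → 15 more payments.
Total paid = 26·€250.00 + €29.90 = €6,529.90; interest = €6,529.90 − €6,175.00 = €354.90.

€355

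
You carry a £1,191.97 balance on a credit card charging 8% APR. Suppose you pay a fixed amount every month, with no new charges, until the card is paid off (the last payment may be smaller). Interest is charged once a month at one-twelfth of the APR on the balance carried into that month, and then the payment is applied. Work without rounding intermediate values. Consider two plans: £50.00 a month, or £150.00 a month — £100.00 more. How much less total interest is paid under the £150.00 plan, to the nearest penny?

£73.57

Monthly rate r = 8%/12 = 0.666667% = 0.00666667.
At £50.00/mo: n = ⌈−ln(1 − rB₀/P)/ln(1+r)⌉ = 27 payments (last £2.43); total interest = total paid − £1,191.97 = £110.46.
At £150.00/mo: 9 payments (last £28.86); total interest £36.89.
Interest saved = £110.46 − £36.89 = £73.57.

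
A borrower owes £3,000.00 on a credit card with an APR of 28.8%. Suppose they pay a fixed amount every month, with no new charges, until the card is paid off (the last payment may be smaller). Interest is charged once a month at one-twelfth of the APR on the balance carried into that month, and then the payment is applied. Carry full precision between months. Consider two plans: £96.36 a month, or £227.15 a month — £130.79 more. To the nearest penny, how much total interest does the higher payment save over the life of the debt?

£1,935.85

Monthly rate r = 28.8%/12 = 2.4% = 0.024.
At £96.36/mo: n = ⌈−ln(1 − rB₀/P)/ln(1+r)⌉ = 58 payments (last £94.71); total interest = total paid − £3,000.00 = £2,587.23.
At £227.15/mo: 17 payments (last £16.98); total interest £651.38.
Interest saved = £2,587.23 − £651.38 = £1,935.85.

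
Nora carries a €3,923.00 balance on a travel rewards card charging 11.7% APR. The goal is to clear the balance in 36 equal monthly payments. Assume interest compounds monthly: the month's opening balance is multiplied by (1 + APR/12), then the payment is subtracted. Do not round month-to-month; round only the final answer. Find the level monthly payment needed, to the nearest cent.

€129.74

Monthly rate r = 11.7%/12 = 0.975% = 0.00975.
Level-payment amortization: P = B₀·r / (1 − (1+r)^(−n)) = 3923.00·0.00975 / (1 − 1.00975^(−36)).
Denominator 1 − (1+r)^(−36) = 0.294818397.
P = 38.2492 / 0.294818397 ≈ 129.74.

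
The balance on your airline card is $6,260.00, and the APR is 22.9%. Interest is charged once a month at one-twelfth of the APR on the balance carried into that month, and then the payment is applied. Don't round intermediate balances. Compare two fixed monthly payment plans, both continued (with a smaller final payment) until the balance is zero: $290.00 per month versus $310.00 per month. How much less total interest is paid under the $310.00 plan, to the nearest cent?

Monthly rate r = 22.9%/12 = 1.90833% = 0.0190833.
At $290.00/mo: n = ⌈−ln(1 − rB₀/P)/ln(1+r)⌉ = 29 payments (last $25.10); total interest = total paid − $6,260.00 = $1,885.10.
At $310.00/mo: 26 payments (last $232.28); total interest $1,722.28.
Interest saved = $1,885.10 − $1,722.28 = $162.82.

$162.82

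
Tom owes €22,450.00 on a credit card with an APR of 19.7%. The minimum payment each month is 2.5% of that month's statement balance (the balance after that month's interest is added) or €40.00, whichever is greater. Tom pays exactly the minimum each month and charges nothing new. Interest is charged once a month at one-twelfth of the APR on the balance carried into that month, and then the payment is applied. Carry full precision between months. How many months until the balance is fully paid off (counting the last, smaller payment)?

358 months

Monthly rate r = 19.7%/12 = 1.64167% = 0.0164167.
While 2.5% of the post-interest balance exceeds €40.00, each month B ← (B·(1+r))·(1 − 0.025), i.e. B shrinks by the factor (1+r)·0.975 = 0.99101.
This holds for months 1–295. Entering month 296 the balance is €1,562.26; 2.5% of the post-interest balance is now below €40.00, so the flat €40.00 minimum applies from here.
From month 296 a fixed €40.00 at rate r clears €1,562.26 in 63 more payments. Total: 295 + 63 = 358 months.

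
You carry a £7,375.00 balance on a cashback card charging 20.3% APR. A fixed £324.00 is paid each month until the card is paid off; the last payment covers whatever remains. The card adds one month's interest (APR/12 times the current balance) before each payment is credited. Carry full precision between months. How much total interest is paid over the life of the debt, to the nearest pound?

£2,016

Monthly rate r = 20.3%/12 = 1.69167% = 0.0169167.
Payoff takes n = ⌈−ln(1 − rB₀/P)/ln(1+r)⌉ = ⌈28.985⌉ = 29 payments; the last is £319.32.
Total paid = 28·£324.00 + £319.32 = £9,391.32.
Total interest = total paid − principal = £9,391.32 − £7,375.00 = £2,016.32.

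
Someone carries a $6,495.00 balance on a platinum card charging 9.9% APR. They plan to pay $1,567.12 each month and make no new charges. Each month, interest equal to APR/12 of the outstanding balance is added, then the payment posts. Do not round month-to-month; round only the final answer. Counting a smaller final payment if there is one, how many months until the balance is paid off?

Monthly rate r = 9.9%/12 = 0.825% = 0.00825.
Recurrence: B ← B·(1+r) − $1,567.12.
Month 1: interest $53.58; balance after payment $4,981.46.
Month 2: interest $41.10; balance after payment $3,455.44.
Month 3: interest $28.51; balance after payment $1,916.83.
Month 4: interest $15.81; balance after payment $365.52.
Month 5: interest $3.02; balance after payment $0.00.

5 payments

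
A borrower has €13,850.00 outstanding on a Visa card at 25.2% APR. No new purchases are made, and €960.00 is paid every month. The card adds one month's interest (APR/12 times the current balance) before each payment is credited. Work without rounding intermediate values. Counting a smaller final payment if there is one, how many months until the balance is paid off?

18 payments

Monthly rate r = 25.2%/12 = 2.1% = 0.021.
Recurrence: B ← B·(1+r) − €960.00.
Month 1: interest €290.85; balance after payment €13,180.85.
Month 2: interest €276.80; balance after payment €12,497.65.
Closed form: n = −ln(1 − rB₀/P)/ln(1+r) = −ln(0.69703)/ln(1.021) ≈ 17.367, so the balance reaches zero during payment 18.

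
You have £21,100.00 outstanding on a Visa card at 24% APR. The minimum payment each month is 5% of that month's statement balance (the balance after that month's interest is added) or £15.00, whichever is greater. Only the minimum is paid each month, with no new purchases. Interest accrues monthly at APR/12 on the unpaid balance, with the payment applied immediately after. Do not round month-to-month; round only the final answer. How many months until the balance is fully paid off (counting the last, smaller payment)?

161 months

Monthly rate r = 24%/12 = 2% = 0.02.
While 5% of the post-interest balance exceeds £15.00, each month B ← (B·(1+r))·(1 − 0.05), i.e. B shrinks by the factor (1+r)·0.95 = 0.969.
This holds for months 1–136. Entering month 137 the balance is £291.28; 5% of the post-interest balance is now below £15.00, so the flat £15.00 minimum applies from here.
From month 137 a fixed £15.00 at rate r clears £291.28 in 25 more payments. Total: 136 + 25 = 161 months.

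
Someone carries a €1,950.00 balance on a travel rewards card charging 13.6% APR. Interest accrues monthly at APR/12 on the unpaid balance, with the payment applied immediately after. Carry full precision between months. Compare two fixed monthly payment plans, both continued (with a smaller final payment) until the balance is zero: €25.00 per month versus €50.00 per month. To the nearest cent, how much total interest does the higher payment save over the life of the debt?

Monthly rate r = 13.6%/12 = 1.13333% = 0.0113333.
At €25.00/mo: n = ⌈−ln(1 − rB₀/P)/ln(1+r)⌉ = 192 payments (last €3.73); total interest = total paid − €1,950.00 = €2,828.73.
At €50.00/mo: 52 payments (last €38.42); total interest €638.42.
Interest saved = €2,828.73 − €638.42 = €2,190.31.

€2,190.31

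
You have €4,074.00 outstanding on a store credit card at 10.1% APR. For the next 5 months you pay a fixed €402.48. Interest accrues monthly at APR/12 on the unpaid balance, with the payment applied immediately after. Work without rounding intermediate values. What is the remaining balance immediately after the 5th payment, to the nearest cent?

€2,201.80

Monthly rate r = 10.1%/12 = 0.841667% = 0.00841667.
Each month: B ← B·(1+r) − €402.48.
Month 1: interest €34.29; balance after payment €3,705.81.
Month 2: interest €31.19; balance after payment €3,334.52.
Month 3: interest €28.07; balance after payment €2,960.11.
Month 4: interest €24.91; balance after payment €2,582.54.
Month 5: interest €21.74; balance after payment €2,201.80.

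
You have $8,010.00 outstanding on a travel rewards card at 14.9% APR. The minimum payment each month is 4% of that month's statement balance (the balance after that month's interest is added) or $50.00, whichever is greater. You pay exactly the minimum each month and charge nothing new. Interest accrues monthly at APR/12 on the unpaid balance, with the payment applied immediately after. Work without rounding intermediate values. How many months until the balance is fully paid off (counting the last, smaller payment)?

96 months

Monthly rate r = 14.9%/12 = 1.24167% = 0.0124167.
While 4% of the post-interest balance exceeds $50.00, each month B ← (B·(1+r))·(1 − 0.04), i.e. B shrinks by the factor (1+r)·0.96 = 0.97192.
This holds for months 1–66. Entering month 67 the balance is $1,222.49; 4% of the post-interest balance is now below $50.00, so the flat $50.00 minimum applies from here.
From month 67 a fixed $50.00 at rate r clears $1,222.49 in 30 more payments. Total: 66 + 30 = 96 months.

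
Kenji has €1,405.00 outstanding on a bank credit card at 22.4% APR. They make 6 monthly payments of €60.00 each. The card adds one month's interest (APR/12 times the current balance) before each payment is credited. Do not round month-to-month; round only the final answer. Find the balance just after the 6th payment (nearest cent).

Monthly rate r = 22.4%/12 = 1.86667% = 0.0186667.
Each month: B ← B·(1+r) − €60.00.
Month 1: interest €26.23; balance after payment €1,371.23.
Month 2: interest €25.60; balance after payment €1,336.82.
Month 3: interest €24.95; balance after payment €1,301.78.
Month 4: interest €24.30; balance after payment €1,266.08.
Month 5: interest €23.63; balance after payment €1,229.71.
Month 6: interest €22.95; balance after payment €1,192.66.

€1,192.66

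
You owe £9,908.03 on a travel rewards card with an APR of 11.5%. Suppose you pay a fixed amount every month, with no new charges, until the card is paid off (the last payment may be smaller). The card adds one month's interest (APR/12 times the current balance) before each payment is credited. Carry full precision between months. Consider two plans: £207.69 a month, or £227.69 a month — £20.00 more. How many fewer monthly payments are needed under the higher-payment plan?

Monthly rate r = 11.5%/12 = 0.958333% = 0.00958333.
At £207.69/mo: n = ⌈−ln(1 − rB₀/P)/ln(1+r)⌉ = 65 payments (last £12.39); total interest = total paid − £9,908.03 = £3,396.52.
At £227.69/mo: 57 payments (last £131.47); total interest £2,974.08.
Payments saved = 65 − 57 = 8.

8 fewer payments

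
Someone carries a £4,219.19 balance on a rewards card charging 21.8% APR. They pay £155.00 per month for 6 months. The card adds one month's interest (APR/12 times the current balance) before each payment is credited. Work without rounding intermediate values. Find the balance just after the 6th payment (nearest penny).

£3,727.21

Monthly rate r = 21.8%/12 = 1.81667% = 0.0181667.
Each month: B ← B·(1+r) − £155.00.
Month 1: interest £76.65; balance after payment £4,140.84.
Month 2: interest £75.23; balance after payment £4,061.06.
Month 3: interest £73.78; balance after payment £3,979.84.
Month 4: interest £72.30; balance after payment £3,897.14.
Month 5: interest £70.80; balance after payment £3,812.94.
Month 6: interest £69.27; balance after payment £3,727.21.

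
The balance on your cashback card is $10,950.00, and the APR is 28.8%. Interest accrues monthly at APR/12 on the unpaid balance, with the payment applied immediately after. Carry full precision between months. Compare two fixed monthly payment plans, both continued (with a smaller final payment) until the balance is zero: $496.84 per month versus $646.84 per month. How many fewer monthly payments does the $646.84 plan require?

Monthly rate r = 28.8%/12 = 2.4% = 0.024.
At $496.84/mo: n = ⌈−ln(1 − rB₀/P)/ln(1+r)⌉ = 32 payments (last $369.07); total interest = total paid − $10,950.00 = $4,821.11.
At $646.84/mo: 22 payments (last $635.75); total interest $3,269.39.
Payments saved = 32 − 22 = 10.

10 fewer payments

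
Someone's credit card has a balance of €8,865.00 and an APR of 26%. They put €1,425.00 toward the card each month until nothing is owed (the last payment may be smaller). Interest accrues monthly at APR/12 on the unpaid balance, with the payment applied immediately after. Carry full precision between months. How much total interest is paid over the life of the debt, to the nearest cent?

Monthly rate r = 26%/12 = 2.16667% = 0.0216667.
Payoff takes n = ⌈−ln(1 − rB₀/P)/ln(1+r)⌉ = ⌈6.754⌉ = 7 payments; the last is €1,077.84.
Total paid = 6·€1,425.00 + €1,077.84 = €9,627.84.
Total interest = total paid − principal = €9,627.84 − €8,865.00 = €762.84.

€762.84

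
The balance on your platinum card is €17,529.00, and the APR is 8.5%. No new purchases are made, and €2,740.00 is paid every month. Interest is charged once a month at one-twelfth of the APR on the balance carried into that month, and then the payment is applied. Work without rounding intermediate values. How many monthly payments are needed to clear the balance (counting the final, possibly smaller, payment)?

Monthly rate r = 8.5%/12 = 0.708333% = 0.00708333.
Recurrence: B ← B·(1+r) − €2,740.00.
Month 1: interest €124.16; balance after payment €14,913.16.
Month 2: interest €105.63; balance after payment €12,278.80.
Closed form: n = −ln(1 − rB₀/P)/ln(1+r) = −ln(0.95468)/ln(1.00708) ≈ 6.570, so the balance reaches zero during payment 7.

7 payments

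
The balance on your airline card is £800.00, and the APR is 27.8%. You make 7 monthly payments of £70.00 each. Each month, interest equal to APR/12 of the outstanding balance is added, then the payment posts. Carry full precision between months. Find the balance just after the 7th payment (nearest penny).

£413.71

Monthly rate r = 27.8%/12 = 2.31667% = 0.0231667.
Each month: B ← B·(1+r) − £70.00.
Month 1: interest £18.53; balance after payment £748.53.
Month 2: interest £17.34; balance after payment £695.87.
Month 3: interest £16.12; balance after payment £642.00.
Month 4: interest £14.87; balance after payment £586.87.
Month 5: interest £13.60; balance after payment £530.46.
Month 6: interest £12.29; balance after payment £472.75.
Month 7: interest £10.95; balance after payment £413.71.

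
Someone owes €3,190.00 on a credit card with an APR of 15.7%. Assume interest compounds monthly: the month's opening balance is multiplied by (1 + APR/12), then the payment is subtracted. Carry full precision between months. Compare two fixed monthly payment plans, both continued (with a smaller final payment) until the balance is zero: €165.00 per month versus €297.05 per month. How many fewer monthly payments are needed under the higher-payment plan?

Monthly rate r = 15.7%/12 = 1.30833% = 0.0130833.
At €165.00/mo: n = ⌈−ln(1 − rB₀/P)/ln(1+r)⌉ = 23 payments (last €71.97); total interest = total paid − €3,190.00 = €511.97.
At €297.05/mo: 12 payments (last €192.91); total interest €270.46.
Payments saved = 23 − 12 = 11.

11 fewer payments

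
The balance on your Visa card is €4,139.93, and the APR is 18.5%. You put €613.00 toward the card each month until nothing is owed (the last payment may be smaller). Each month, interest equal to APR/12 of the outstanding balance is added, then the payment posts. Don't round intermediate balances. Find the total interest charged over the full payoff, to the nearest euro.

Monthly rate r = 18.5%/12 = 1.54167% = 0.0154167.
Payoff takes n = ⌈−ln(1 − rB₀/P)/ln(1+r)⌉ = ⌈7.186⌉ = 8 payments; the last is €115.01.
Total paid = 7·€613.00 + €115.01 = €4,406.01.
Total interest = total paid − principal = €4,406.01 − €4,139.93 = €266.08.

€266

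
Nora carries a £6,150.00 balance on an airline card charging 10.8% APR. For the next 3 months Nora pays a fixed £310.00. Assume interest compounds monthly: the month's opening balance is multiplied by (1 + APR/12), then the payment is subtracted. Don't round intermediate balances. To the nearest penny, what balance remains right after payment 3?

Monthly rate r = 10.8%/12 = 0.9% = 0.009.
Each month: B ← B·(1+r) − £310.00.
Month 1: interest £55.35; balance after payment £5,895.35.
Month 2: interest £53.06; balance after payment £5,638.41.
Month 3: interest £50.75; balance after payment £5,379.15.

£5,379.15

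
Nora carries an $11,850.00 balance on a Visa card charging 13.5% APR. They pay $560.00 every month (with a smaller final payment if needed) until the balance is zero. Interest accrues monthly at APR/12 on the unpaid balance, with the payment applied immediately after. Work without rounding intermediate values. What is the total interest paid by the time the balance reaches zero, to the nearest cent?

$1,760.47

Monthly rate r = 13.5%/12 = 1.125% = 0.01125.
Payoff takes n = ⌈−ln(1 − rB₀/P)/ln(1+r)⌉ = ⌈24.303⌉ = 25 payments; the last is $170.47.
Total paid = 24·$560.00 + $170.47 = $13,610.47.
Total interest = total paid − principal = $13,610.47 − $11,850.00 = $1,760.47.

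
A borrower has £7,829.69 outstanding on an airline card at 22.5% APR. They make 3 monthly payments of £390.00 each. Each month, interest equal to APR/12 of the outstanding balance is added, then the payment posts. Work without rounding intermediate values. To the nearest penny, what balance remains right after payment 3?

Monthly rate r = 22.5%/12 = 1.875% = 0.01875.
Each month: B ← B·(1+r) − £390.00.
Month 1: interest £146.81; balance after payment £7,586.50.
Month 2: interest £142.25; balance after payment £7,338.74.
Month 3: interest £137.60; balance after payment £7,086.34.

£7,086.34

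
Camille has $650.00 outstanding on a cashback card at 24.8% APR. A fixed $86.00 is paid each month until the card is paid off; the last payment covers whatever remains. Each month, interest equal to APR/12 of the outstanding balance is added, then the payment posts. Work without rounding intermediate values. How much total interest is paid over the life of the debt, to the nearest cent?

$64.22

Monthly rate r = 24.8%/12 = 2.06667% = 0.0206667.
Payoff takes n = ⌈−ln(1 − rB₀/P)/ln(1+r)⌉ = ⌈8.303⌉ = 9 payments; the last is $26.22.
Total paid = 8·$86.00 + $26.22 = $714.22.
Total interest = total paid − principal = $714.22 − $650.00 = $64.22.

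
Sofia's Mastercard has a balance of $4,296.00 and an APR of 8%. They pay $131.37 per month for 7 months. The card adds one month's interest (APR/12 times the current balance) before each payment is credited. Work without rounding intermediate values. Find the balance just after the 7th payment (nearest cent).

Monthly rate r = 8%/12 = 0.666667% = 0.00666667.
Each month: B ← B·(1+r) − $131.37.
Month 1: interest $28.64; balance after payment $4,193.27.
Month 2: interest $27.96; balance after payment $4,089.86.
Month 3: interest $27.27; balance after payment $3,985.75.
Month 4: interest $26.57; balance after payment $3,880.95.
Month 5: interest $25.87; balance after payment $3,775.46.
Month 6: interest $25.17; balance after payment $3,669.26.
Month 7: interest $24.46; balance after payment $3,562.35.

$3,562.35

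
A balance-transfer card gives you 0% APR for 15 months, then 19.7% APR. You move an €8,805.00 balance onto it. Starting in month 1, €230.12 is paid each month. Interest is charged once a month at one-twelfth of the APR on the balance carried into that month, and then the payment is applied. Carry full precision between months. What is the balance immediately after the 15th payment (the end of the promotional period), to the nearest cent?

€5,353.20

Promo months 1–15 at r₀ = 0%/12 = 0; months 16+ at r₁ = 19.7%/12 = 0.0164167.
After month 15 (no interest yet): B = €8,805.00 − 15·€230.12 = €5,353.20.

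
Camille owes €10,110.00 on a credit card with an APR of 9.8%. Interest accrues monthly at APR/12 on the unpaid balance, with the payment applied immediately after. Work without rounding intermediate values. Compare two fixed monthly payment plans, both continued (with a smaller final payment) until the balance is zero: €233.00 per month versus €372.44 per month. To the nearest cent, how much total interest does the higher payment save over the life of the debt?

€1,056.79

Monthly rate r = 9.8%/12 = 0.816667% = 0.00816667.
At €233.00/mo: n = ⌈−ln(1 − rB₀/P)/ln(1+r)⌉ = 54 payments (last €184.41); total interest = total paid − €10,110.00 = €2,423.41.
At €372.44/mo: 31 payments (last €303.42); total interest €1,366.62.
Interest saved = €2,423.41 − €1,366.62 = €1,056.79.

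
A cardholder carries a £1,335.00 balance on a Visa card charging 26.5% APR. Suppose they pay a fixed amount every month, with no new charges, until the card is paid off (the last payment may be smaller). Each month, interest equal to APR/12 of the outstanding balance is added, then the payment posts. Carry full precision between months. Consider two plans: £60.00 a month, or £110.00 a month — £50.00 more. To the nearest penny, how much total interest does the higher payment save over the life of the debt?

£285.52

Monthly rate r = 26.5%/12 = 2.20833% = 0.0220833.
At £60.00/mo: n = ⌈−ln(1 − rB₀/P)/ln(1+r)⌉ = 31 payments (last £56.93); total interest = total paid − £1,335.00 = £521.93.
At £110.00/mo: 15 payments (last £31.41); total interest £236.41.
Interest saved = £521.93 − £236.41 = £285.52.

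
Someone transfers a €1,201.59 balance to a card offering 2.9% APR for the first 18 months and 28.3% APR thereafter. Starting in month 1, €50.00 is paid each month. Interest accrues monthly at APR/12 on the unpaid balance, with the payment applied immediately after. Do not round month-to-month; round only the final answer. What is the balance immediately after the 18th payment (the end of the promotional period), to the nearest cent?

€336.22

Promo months 1–18 at r₀ = 2.9%/12 = 0.00241667; months 19+ at r₁ = 28.3%/12 = 0.0235833.
After month 18: iterate B ← B·(1+r₀) − €50.00 for 18 months → €336.22.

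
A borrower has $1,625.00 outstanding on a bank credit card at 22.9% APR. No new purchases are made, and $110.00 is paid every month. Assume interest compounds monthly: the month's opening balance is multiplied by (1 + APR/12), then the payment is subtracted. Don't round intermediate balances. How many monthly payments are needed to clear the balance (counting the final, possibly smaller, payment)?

Monthly rate r = 22.9%/12 = 1.90833% = 0.0190833.
Recurrence: B ← B·(1+r) − $110.00.
Month 1: interest $31.01; balance after payment $1,546.01.
Month 2: interest $29.50; balance after payment $1,465.51.
Closed form: n = −ln(1 − rB₀/P)/ln(1+r) = −ln(0.71809)/ln(1.01908) ≈ 17.519, so the balance reaches zero during payment 18.

18 months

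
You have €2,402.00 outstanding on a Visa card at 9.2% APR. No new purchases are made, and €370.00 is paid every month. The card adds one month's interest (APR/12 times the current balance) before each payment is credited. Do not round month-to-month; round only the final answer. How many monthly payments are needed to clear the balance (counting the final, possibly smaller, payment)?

Monthly rate r = 9.2%/12 = 0.766667% = 0.00766667.
Recurrence: B ← B·(1+r) − €370.00.
Month 1: interest €18.42; balance after payment €2,050.42.
Month 2: interest €15.72; balance after payment €1,696.14.
Closed form: n = −ln(1 − rB₀/P)/ln(1+r) = −ln(0.95023)/ln(1.00767) ≈ 6.685, so the balance reaches zero during payment 7.

7 months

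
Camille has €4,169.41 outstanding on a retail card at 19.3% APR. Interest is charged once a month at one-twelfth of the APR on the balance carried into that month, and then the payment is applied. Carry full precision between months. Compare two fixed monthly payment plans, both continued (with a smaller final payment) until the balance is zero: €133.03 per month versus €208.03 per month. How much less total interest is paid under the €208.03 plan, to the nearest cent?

€773.75

Monthly rate r = 19.3%/12 = 1.60833% = 0.0160833.
At €133.03/mo: n = ⌈−ln(1 − rB₀/P)/ln(1+r)⌉ = 44 payments (last €127.31); total interest = total paid − €4,169.41 = €1,678.19.
At €208.03/mo: 25 payments (last €81.13); total interest €904.44.
Interest saved = €1,678.19 − €904.44 = €773.75.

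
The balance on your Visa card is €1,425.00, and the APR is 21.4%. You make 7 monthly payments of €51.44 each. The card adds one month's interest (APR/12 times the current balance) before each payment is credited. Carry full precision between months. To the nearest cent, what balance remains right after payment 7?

Monthly rate r = 21.4%/12 = 1.78333% = 0.0178333.
Each month: B ← B·(1+r) − €51.44.
Month 1: interest €25.41; balance after payment €1,398.97.
Month 2: interest €24.95; balance after payment €1,372.48.
Month 3: interest €24.48; balance after payment €1,345.52.
Month 4: interest €24.00; balance after payment €1,318.07.
Month 5: interest €23.51; balance after payment €1,290.14.
Month 6: interest €23.01; balance after payment €1,261.70.
Month 7: interest €22.50; balance after payment €1,232.77.

€1,232.77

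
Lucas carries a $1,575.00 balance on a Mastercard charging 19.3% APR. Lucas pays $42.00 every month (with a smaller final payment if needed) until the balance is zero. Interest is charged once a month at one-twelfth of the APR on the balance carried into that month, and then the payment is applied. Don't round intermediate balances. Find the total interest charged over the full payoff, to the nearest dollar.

$858

Monthly rate r = 19.3%/12 = 1.60833% = 0.0160833.
Payoff takes n = ⌈−ln(1 − rB₀/P)/ln(1+r)⌉ = ⌈57.920⌉ = 58 payments; the last is $38.66.
Total paid = 57·$42.00 + $38.66 = $2,432.66.
Total interest = total paid − principal = $2,432.66 − $1,575.00 = $857.66.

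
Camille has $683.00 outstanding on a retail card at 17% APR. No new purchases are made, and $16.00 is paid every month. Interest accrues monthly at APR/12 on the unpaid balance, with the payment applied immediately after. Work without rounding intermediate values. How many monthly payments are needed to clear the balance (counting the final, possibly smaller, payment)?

66 months

Monthly rate r = 17%/12 = 1.41667% = 0.0141667.
Recurrence: B ← B·(1+r) − $16.00.
Month 1: interest $9.68; balance after payment $676.68.
Month 2: interest $9.59; balance after payment $670.26.
Closed form: n = −ln(1 − rB₀/P)/ln(1+r) = −ln(0.39526)/ln(1.01417) ≈ 65.984, so the balance reaches zero during payment 66.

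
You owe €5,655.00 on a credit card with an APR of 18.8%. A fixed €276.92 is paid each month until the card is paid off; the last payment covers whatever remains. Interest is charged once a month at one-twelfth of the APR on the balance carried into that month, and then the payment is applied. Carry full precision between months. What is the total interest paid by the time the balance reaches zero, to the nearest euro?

€1,214

Monthly rate r = 18.8%/12 = 1.56667% = 0.0156667.
Payoff takes n = ⌈−ln(1 − rB₀/P)/ln(1+r)⌉ = ⌈24.802⌉ = 25 payments; the last is €222.56.
Total paid = 24·€276.92 + €222.56 = €6,868.64.
Total interest = total paid − principal = €6,868.64 − €5,655.00 = €1,213.64.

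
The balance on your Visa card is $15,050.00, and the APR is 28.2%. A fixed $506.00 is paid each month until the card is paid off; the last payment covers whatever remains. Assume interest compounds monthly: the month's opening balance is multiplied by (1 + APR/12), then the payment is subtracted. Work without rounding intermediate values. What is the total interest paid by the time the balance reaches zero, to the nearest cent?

Monthly rate r = 28.2%/12 = 2.35% = 0.0235.
Payoff takes n = ⌈−ln(1 − rB₀/P)/ln(1+r)⌉ = ⌈51.684⌉ = 52 payments; the last is $347.32.
Total paid = 51·$506.00 + $347.32 = $26,153.32.
Total interest = total paid − principal = $26,153.32 − $15,050.00 = $11,103.32.

$11,103.32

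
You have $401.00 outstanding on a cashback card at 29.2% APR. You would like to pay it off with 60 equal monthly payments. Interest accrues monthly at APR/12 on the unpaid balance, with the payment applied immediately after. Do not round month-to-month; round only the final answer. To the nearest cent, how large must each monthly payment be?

$12.78

Monthly rate r = 29.2%/12 = 2.43333% = 0.0243333.
Level-payment amortization: P = B₀·r / (1 − (1+r)^(−n)) = 401.00·0.0243333 / (1 − 1.02433^(−60)).
Denominator 1 − (1+r)^(−60) = 0.763668469.
P = 9.75767 / 0.763668469 ≈ 12.78.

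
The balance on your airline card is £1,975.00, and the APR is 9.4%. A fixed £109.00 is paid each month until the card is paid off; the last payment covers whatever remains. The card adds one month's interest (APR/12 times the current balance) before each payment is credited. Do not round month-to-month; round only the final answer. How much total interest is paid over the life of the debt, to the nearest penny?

Monthly rate r = 9.4%/12 = 0.783333% = 0.00783333.
Payoff takes n = ⌈−ln(1 − rB₀/P)/ln(1+r)⌉ = ⌈19.618⌉ = 20 payments; the last is £67.45.
Total paid = 19·£109.00 + £67.45 = £2,138.45.
Total interest = total paid − principal = £2,138.45 − £1,975.00 = £163.45.

£163.45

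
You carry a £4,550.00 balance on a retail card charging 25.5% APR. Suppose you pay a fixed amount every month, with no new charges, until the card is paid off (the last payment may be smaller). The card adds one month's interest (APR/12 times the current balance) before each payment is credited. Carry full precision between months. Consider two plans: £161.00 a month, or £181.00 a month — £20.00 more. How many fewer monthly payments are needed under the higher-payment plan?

7 fewer payments

Monthly rate r = 25.5%/12 = 2.125% = 0.02125.
At £161.00/mo: n = ⌈−ln(1 − rB₀/P)/ln(1+r)⌉ = 44 payments (last £103.55); total interest = total paid − £4,550.00 = £2,476.55.
At £181.00/mo: 37 payments (last £60.52); total interest £2,026.52.
Payments saved = 44 − 37 = 7.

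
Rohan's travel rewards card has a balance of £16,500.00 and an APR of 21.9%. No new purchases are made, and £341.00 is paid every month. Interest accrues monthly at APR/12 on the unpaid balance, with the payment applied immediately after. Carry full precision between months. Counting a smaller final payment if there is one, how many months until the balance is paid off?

Monthly rate r = 21.9%/12 = 1.825% = 0.01825.
Recurrence: B ← B·(1+r) − £341.00.
Month 1: interest £301.12; balance after payment £16,460.12.
Month 2: interest £300.40; balance after payment £16,419.52.
Closed form: n = −ln(1 − rB₀/P)/ln(1+r) = −ln(0.11694)/ln(1.01825) ≈ 118.666, so the balance reaches zero during payment 119.

119 payments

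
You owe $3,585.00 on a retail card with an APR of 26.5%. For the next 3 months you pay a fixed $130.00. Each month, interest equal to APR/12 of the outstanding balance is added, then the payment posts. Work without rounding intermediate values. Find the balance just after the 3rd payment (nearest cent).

Monthly rate r = 26.5%/12 = 2.20833% = 0.0220833.
Each month: B ← B·(1+r) − $130.00.
Month 1: interest $79.17; balance after payment $3,534.17.
Month 2: interest $78.05; balance after payment $3,482.21.
Month 3: interest $76.90; balance after payment $3,429.11.

$3,429.11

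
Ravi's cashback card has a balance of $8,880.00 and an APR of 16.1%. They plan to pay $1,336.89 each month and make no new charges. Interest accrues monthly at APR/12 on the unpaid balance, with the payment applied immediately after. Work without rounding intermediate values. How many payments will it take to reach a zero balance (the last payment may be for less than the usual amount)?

Monthly rate r = 16.1%/12 = 1.34167% = 0.0134167.
Recurrence: B ← B·(1+r) − $1,336.89.
Month 1: interest $119.14; balance after payment $7,662.25.
Month 2: interest $102.80; balance after payment $6,428.16.
Closed form: n = −ln(1 − rB₀/P)/ln(1+r) = −ln(0.91088)/ln(1.01342) ≈ 7.004, so the balance reaches zero during payment 8.

8 payments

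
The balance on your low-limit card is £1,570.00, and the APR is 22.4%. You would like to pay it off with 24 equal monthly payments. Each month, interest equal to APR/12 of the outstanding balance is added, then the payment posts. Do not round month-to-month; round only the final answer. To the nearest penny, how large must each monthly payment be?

Monthly rate r = 22.4%/12 = 1.86667% = 0.0186667.
Level-payment amortization: P = B₀·r / (1 − (1+r)^(−n)) = 1570.00·0.0186667 / (1 − 1.01867^(−24)).
Denominator 1 − (1+r)^(−24) = 0.358451173.
P = 29.3067 / 0.358451173 ≈ 81.76.

£81.76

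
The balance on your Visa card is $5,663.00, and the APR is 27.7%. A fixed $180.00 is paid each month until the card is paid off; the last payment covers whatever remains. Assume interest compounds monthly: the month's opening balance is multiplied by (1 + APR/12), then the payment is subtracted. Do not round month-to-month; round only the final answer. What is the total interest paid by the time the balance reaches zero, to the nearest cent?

$4,555.27

Monthly rate r = 27.7%/12 = 2.30833% = 0.0230833.
Payoff takes n = ⌈−ln(1 − rB₀/P)/ln(1+r)⌉ = ⌈56.766⌉ = 57 payments; the last is $138.27.
Total paid = 56·$180.00 + $138.27 = $10,218.27.
Total interest = total paid − principal = $10,218.27 − $5,663.00 = $4,555.27.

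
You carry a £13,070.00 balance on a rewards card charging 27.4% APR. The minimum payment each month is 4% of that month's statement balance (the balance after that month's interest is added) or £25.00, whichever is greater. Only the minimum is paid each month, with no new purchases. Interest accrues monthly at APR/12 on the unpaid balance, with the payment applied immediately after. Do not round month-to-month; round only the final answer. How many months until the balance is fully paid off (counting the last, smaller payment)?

205 months

Monthly rate r = 27.4%/12 = 2.28333% = 0.0228333.
While 4% of the post-interest balance exceeds £25.00, each month B ← (B·(1+r))·(1 − 0.04), i.e. B shrinks by the factor (1+r)·0.96 = 0.98192.
This holds for months 1–168. Entering month 169 the balance is £609.62; 4% of the post-interest balance is now below £25.00, so the flat £25.00 minimum applies from here.
From month 169 a fixed £25.00 at rate r clears £609.62 in 37 more payments. Total: 168 + 37 = 205 months.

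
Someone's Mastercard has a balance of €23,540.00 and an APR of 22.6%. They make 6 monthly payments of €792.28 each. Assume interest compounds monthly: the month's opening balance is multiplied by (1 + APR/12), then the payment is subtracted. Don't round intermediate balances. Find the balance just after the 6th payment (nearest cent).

Monthly rate r = 22.6%/12 = 1.88333% = 0.0188333.
Each month: B ← B·(1+r) − €792.28.
Month 1: interest €443.34; balance after payment €23,191.06.
Month 2: interest €436.76; balance after payment €22,835.54.
Month 3: interest €430.07; balance after payment €22,473.33.
Month 4: interest €423.25; balance after payment €22,104.30.
Month 5: interest €416.30; balance after payment €21,728.32.
Month 6: interest €409.22; balance after payment €21,345.25.

€21,345.25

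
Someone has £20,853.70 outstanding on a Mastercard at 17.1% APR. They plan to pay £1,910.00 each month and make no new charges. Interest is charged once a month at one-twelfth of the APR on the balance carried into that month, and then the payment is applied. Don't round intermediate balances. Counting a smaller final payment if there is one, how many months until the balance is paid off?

Monthly rate r = 17.1%/12 = 1.425% = 0.01425.
Recurrence: B ← B·(1+r) − £1,910.00.
Month 1: interest £297.17; balance after payment £19,240.87.
Month 2: interest £274.18; balance after payment £17,605.05.
Closed form: n = −ln(1 − rB₀/P)/ln(1+r) = −ln(0.84442)/ln(1.01425) ≈ 11.952, so the balance reaches zero during payment 12.

12 months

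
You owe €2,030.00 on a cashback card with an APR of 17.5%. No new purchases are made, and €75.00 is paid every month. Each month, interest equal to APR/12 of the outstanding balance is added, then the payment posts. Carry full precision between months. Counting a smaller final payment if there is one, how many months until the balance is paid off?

Monthly rate r = 17.5%/12 = 1.45833% = 0.0145833.
Recurrence: B ← B·(1+r) − €75.00.
Month 1: interest €29.60; balance after payment €1,984.60.
Month 2: interest €28.94; balance after payment €1,938.55.
Closed form: n = −ln(1 − rB₀/P)/ln(1+r) = −ln(0.60528)/ln(1.01458) ≈ 34.678, so the balance reaches zero during payment 35.

35 payments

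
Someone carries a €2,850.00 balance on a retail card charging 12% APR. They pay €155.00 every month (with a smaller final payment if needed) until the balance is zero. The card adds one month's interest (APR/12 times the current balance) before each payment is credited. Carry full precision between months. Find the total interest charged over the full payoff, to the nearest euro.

€315

Monthly rate r = 12%/12 = 1% = 0.01.
Payoff takes n = ⌈−ln(1 − rB₀/P)/ln(1+r)⌉ = ⌈20.420⌉ = 21 payments; the last is €65.24.
Total paid = 20·€155.00 + €65.24 = €3,165.24.
Total interest = total paid − principal = €3,165.24 − €2,850.00 = €315.24.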